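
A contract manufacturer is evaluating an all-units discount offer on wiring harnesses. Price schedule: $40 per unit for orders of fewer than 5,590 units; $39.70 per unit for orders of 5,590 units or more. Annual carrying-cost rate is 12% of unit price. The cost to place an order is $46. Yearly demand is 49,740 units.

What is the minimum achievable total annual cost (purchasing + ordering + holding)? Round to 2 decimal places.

$1,988,402.69

H₁ = 12%×$40 = $4.8000;  H₂ = 12%×$39.70 = $4.7640
EOQ₁ = √(2×49,740×46/4.8000) = 976.40  (< 5,590, feasible at tier 1)
EOQ₂ = √(2×49,740×46/4.7640) = 980.08  (< 5,590 → use Q = 5,590 at tier-2 price)
TC(tier 1 (EOQ₁), Q≈976.4) = $1,994,286.70
TC(tier 2, Q≈5,590.0) = $1,988,402.69
Minimum at tier 2: $1,988,402.69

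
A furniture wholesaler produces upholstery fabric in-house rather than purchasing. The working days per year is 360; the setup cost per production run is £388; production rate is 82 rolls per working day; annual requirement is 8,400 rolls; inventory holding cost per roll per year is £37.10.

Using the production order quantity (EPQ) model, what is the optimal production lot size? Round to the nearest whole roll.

Daily demand d = 8,400/360 = 23.333; p = 82; 1 − d/p = 0.71545
EPQ = √(2DS / (H(1 − d/p)))
    = √(2 × 8,400 × 388 / (37.1 × 0.71545)) ≈ 495.56

496 rolls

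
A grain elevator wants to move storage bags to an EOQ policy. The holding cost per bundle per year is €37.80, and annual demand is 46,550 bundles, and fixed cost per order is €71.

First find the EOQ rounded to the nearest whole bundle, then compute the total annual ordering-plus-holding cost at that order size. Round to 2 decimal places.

Optimal lot size Q* = (2 × 46,550 × €71 / €37.8)^½ ≈ 418.18 → Q = 418 bundles
Orders/yr = 46,550/418 = 111.364; ordering cost = 111.364 × €71 = €7,906.82
Average inventory = 418/2 = 209; holding cost = 209 × €37.8 = €7,900.20
Total = €7,906.82 + €7,900.20 = €15,807.02

€15,807.02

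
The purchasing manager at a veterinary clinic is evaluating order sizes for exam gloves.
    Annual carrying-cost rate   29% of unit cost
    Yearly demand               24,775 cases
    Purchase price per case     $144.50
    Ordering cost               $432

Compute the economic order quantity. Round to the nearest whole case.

Carrying cost H = $144.5 × 29% = $41.9050/case/yr
Optimal lot size Q* = (2 × 24,775 × $432 / $41.905)^½ ≈ 714.71

715 cases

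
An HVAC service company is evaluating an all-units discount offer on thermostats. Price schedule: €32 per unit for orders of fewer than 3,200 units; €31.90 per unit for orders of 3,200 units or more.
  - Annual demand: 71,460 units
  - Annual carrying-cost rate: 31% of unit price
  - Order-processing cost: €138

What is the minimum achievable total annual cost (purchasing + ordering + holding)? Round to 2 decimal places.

H₁ = 31%×€32 = €9.9200;  H₂ = 31%×€31.90 = €9.8890
EOQ₁ = √(2×71,460×138/9.9200) = 1,410.04  (< 3,200, feasible at tier 1)
EOQ₂ = √(2×71,460×138/9.8890) = 1,412.24  (< 3,200 → use Q = 3,200 at tier-2 price)
TC(tier 1 (EOQ₁), Q≈1,410.0) = €2,300,707.56
TC(tier 2, Q≈3,200.0) = €2,298,478.11
Minimum at tier 2: €2,298,478.11

€2,298,478.11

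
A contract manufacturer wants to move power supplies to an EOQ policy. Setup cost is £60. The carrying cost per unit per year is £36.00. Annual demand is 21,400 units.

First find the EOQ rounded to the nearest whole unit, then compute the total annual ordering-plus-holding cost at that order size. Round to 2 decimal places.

£9,614.99

Q* = √(2·D·S / H) = √(2·21,400·60 / 36) = √71,333.3 ≈ 267.08 → Q = 267 units
Annual ordering cost = (D/Q)·S = (21,400/267) × 60 = £4,808.99
Annual holding cost  = (Q/2)·H = (267/2) × 36 = £4,806.00
Total = £4,808.99 + £4,806.00 = £9,614.99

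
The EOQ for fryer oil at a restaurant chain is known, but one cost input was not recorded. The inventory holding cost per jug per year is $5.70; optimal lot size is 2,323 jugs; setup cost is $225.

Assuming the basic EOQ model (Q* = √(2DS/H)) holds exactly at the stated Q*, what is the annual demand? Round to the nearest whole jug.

68,354 jugs per year

Since Q* = (2DS/H)^½, squaring gives Q*²·H = 2DS.
D = Q²H / (2S) = 2,323² × 5.7 / (2 × 225) = 68,353.50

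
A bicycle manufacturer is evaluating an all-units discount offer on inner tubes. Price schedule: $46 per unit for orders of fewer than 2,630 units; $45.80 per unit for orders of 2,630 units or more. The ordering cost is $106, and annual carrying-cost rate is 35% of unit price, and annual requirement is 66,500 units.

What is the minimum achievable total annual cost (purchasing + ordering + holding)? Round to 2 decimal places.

H₁ = 35%×$46 = $16.1000;  H₂ = 35%×$45.80 = $16.0300
EOQ₁ = √(2×66,500×106/16.1000) = 935.76  (< 2,630, feasible at tier 1)
EOQ₂ = √(2×66,500×106/16.0300) = 937.80  (< 2,630 → use Q = 2,630 at tier-2 price)
TC(tier 1 (EOQ₁), Q≈935.8) = $3,074,065.78
TC(tier 2, Q≈2,630.0) = $3,069,459.68
Minimum at tier 2: $3,069,459.68

$3,069,459.68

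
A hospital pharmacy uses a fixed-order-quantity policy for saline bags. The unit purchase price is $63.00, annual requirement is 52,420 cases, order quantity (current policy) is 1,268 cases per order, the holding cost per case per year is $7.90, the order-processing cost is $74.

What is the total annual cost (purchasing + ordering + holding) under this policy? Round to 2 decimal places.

$3,310,527.81

Ordering: D/Q × S = 52,420/1,268 × $74 = $3,059.21
Holding:  Q/2 × H = 1,268/2 × $7.9 = $5,008.60
Purchase cost = D·C = 52,420 × 63 = $3,302,460.00
Total = $3,059.21 + $5,008.60 + $3,302,460.00 = $3,310,527.81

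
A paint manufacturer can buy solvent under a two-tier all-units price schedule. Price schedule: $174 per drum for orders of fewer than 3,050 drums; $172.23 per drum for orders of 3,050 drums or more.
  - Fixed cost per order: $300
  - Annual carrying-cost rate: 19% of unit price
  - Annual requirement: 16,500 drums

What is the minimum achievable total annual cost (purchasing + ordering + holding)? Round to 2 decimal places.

H₁ = 19%×$174 = $33.0600;  H₂ = 19%×$172.23 = $32.7237
EOQ₁ = √(2×16,500×300/33.0600) = 547.23  (< 3,050, feasible at tier 1)
EOQ₂ = √(2×16,500×300/32.7237) = 550.03  (< 3,050 → use Q = 3,050 at tier-2 price)
TC(tier 1 (EOQ₁), Q≈547.2) = $2,889,091.27
TC(tier 2, Q≈3,050.0) = $2,893,321.59
Minimum at tier 1 (EOQ₁): $2,889,091.27

$2,889,091.27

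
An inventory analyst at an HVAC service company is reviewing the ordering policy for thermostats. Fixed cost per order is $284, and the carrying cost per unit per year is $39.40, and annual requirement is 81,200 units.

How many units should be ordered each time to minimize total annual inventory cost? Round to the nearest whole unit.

1,082 units

Optimal lot size Q* = (2 × 81,200 × $284 / $39.4)^½ ≈ 1,081.94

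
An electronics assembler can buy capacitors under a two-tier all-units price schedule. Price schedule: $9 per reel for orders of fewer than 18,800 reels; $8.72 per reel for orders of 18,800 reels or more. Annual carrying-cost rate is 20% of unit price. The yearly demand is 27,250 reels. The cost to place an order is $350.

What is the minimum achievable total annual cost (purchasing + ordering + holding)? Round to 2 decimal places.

$251,109.61

H₁ = 20%×$9 = $1.8000;  H₂ = 20%×$8.72 = $1.7440
EOQ₁ = √(2×27,250×350/1.8000) = 3,255.34  (< 18,800, feasible at tier 1)
EOQ₂ = √(2×27,250×350/1.7440) = 3,307.19  (< 18,800 → use Q = 18,800 at tier-2 price)
TC(tier 1 (EOQ₁), Q≈3,255.3) = $251,109.61
TC(tier 2, Q≈18,800.0) = $254,520.91
Minimum at tier 1 (EOQ₁): $251,109.61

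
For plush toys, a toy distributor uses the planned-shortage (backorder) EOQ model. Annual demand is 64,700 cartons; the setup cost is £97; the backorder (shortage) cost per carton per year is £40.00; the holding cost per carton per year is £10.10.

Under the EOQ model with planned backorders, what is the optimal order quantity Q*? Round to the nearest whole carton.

1,248 cartons

Basic EOQ = √(2·64,700·97/10.1) = 1,114.788
Backorder adjustment √((H+b)/b) = √((10.1+40)/40) = 1.1192
Q* = 1,114.788 × 1.1192 ≈ 1,247.62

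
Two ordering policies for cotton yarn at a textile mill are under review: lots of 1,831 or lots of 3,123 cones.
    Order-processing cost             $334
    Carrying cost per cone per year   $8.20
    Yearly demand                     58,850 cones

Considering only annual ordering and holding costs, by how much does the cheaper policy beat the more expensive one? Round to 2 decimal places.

$856.05

For each Q, cost = (D/Q)·S + (Q/2)·H.
TC(1,831) = (58,850/1,831)×334 + (1,831/2)×8.2 = $18,242.16
TC(3,123) = (58,850/3,123)×334 + (3,123/2)×8.2 = $19,098.22
|ΔTC| = |$18,242.16 − $19,098.22| = $856.05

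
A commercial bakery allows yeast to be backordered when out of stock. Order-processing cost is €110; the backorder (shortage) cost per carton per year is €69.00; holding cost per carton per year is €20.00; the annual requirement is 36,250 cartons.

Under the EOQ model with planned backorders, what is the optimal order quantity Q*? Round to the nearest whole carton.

717 cartons

Basic EOQ = √(2·36,250·110/20) = 631.467
Backorder adjustment √((H+b)/b) = √((20+69)/69) = 1.1357
Q* = 631.467 × 1.1357 ≈ 717.17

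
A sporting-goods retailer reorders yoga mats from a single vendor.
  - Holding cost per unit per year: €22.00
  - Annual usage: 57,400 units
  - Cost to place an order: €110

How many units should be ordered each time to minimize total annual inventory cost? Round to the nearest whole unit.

758 units

Optimal lot size Q* = (2 × 57,400 × €110 / €22)^½ ≈ 757.63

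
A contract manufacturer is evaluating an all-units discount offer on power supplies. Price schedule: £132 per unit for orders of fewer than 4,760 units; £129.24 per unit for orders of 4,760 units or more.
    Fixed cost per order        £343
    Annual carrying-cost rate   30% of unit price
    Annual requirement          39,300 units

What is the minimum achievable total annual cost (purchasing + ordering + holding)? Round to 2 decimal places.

£5,174,241.27

H₁ = 30%×£132 = £39.6000;  H₂ = 30%×£129.24 = £38.7720
EOQ₁ = √(2×39,300×343/39.6000) = 825.11  (< 4,760, feasible at tier 1)
EOQ₂ = √(2×39,300×343/38.7720) = 833.87  (< 4,760 → use Q = 4,760 at tier-2 price)
TC(tier 1 (EOQ₁), Q≈825.1) = £5,220,274.27
TC(tier 2, Q≈4,760.0) = £5,174,241.27
Minimum at tier 2: £5,174,241.27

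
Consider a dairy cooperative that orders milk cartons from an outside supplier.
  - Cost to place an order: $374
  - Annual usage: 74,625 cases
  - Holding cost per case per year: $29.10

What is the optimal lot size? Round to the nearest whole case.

2DS/H = 2·74,625·374/29.1 = 1,918,195.88
EOQ = √1,918,195.88 ≈ 1,384.99

1,385 cases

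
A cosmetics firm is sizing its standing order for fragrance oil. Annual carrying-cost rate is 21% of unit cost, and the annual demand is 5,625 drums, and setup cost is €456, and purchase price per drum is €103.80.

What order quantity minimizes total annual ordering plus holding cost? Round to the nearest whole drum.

Carrying cost H = €103.8 × 21% = €21.7980/drum/yr
2DS/H = 2·5,625·456/21.798 = 235,342.69
EOQ = √235,342.69 ≈ 485.12

485 drums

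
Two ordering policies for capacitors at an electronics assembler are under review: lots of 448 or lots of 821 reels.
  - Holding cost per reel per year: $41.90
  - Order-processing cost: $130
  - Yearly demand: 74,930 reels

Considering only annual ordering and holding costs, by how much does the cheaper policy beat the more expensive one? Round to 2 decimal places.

For each Q, cost = (D/Q)·S + (Q/2)·H.
TC(448) = (74,930/448)×130 + (448/2)×41.9 = $31,128.68
TC(821) = (74,930/821)×130 + (821/2)×41.9 = $29,064.63
Cheaper: Q = 821.  Difference = $2,064.05

$2,064.05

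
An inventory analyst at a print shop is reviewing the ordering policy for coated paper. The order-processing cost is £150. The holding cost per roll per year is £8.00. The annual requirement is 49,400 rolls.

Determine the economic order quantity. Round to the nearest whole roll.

2DS/H = 2·49,400·150/8 = 1,852,500.00
EOQ = √1,852,500.00 ≈ 1,361.07

1,361 rolls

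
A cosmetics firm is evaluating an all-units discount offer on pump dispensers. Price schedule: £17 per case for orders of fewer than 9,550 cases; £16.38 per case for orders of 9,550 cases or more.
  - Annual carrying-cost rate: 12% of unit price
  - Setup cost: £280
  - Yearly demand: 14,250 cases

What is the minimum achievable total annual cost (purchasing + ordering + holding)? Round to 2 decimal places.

H₁ = 12%×£17 = £2.0400;  H₂ = 12%×£16.38 = £1.9656
EOQ₁ = √(2×14,250×280/2.0400) = 1,977.82  (< 9,550, feasible at tier 1)
EOQ₂ = √(2×14,250×280/1.9656) = 2,014.90  (< 9,550 → use Q = 9,550 at tier-2 price)
TC(tier 1 (EOQ₁), Q≈1,977.8) = £246,284.75
TC(tier 2, Q≈9,550.0) = £243,218.54
Minimum at tier 2: £243,218.54

£243,218.54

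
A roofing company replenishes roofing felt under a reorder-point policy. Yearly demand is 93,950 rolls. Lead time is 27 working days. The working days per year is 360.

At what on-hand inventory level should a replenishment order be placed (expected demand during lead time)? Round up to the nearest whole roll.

Daily demand d = 93,950 / 360 = 260.972 rolls/day
Demand during lead time = 260.972 × 27 = 7,046.25
Reorder point = 7,046.25 → round up

7,047 rolls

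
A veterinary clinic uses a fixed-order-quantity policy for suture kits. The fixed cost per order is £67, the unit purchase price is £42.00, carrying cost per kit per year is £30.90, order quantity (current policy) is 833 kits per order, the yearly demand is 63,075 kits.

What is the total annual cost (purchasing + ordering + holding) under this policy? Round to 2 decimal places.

£2,667,093.11

Annual ordering cost = (D/Q)·S = (63,075/833) × 67 = £5,073.26
Annual holding cost  = (Q/2)·H = (833/2) × 30.9 = £12,869.85
Purchase cost = D·C = 63,075 × 42 = £2,649,150.00
Total = £5,073.26 + £12,869.85 + £2,649,150.00 = £2,667,093.11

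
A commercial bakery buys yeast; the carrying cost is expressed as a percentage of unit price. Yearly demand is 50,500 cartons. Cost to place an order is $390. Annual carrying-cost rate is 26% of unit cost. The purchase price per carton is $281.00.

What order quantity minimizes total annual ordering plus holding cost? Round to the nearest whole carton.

Carrying cost H = $281 × 26% = $73.0600/carton/yr
2DS/H = 2·50,500·390/73.06 = 539,145.91
EOQ = √539,145.91 ≈ 734.27

734 cartons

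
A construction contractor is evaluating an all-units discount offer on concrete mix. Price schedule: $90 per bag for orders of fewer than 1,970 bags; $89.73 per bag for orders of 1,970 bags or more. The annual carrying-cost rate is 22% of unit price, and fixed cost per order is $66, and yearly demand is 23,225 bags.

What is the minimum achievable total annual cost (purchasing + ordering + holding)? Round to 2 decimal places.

H₁ = 22%×$90 = $19.8000;  H₂ = 22%×$89.73 = $19.7406
EOQ₁ = √(2×23,225×66/19.8000) = 393.49  (< 1,970, feasible at tier 1)
EOQ₂ = √(2×23,225×66/19.7406) = 394.08  (< 1,970 → use Q = 1,970 at tier-2 price)
TC(tier 1 (EOQ₁), Q≈393.5) = $2,098,041.08
TC(tier 2, Q≈1,970.0) = $2,104,201.84
Minimum at tier 1 (EOQ₁): $2,098,041.08

$2,098,041.08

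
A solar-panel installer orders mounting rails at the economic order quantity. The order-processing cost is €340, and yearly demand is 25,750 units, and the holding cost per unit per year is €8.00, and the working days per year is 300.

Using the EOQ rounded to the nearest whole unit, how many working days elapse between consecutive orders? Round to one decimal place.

17.2 days

2DS/H = 2·25,750·340/8 = 2,188,750.00
EOQ = √2,188,750.00 ≈ 1,479.44 → Q = 1,479 units
Days between orders = 300 / (D/Q) = 300 / 17.410 ≈ 17.231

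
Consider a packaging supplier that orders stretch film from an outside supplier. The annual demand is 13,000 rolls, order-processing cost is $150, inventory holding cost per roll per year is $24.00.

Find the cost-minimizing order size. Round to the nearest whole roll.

403 rolls

EOQ = √(2DS/H) = √(2 × 13,000 × 150 / 24)
    = √(162,500.00) ≈ 403.11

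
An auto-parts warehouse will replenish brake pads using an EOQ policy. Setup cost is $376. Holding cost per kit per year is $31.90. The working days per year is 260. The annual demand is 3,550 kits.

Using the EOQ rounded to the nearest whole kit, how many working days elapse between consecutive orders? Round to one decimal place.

EOQ = √(2DS/H) = √(2 × 3,550 × 376 / 31.9)
    = √(83,686.52) ≈ 289.29 → Q = 289 kits
Days between orders = 260 / (D/Q) = 260 / 12.284 ≈ 21.166

21.2 days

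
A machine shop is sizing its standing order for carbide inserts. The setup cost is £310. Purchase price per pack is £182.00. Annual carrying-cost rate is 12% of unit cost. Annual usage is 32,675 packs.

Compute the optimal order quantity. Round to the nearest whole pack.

H = i·C = 0.12 × £182 = £21.8400 per pack-year
Optimal lot size Q* = (2 × 32,675 × £310 / £21.84)^½ ≈ 963.11

963 packs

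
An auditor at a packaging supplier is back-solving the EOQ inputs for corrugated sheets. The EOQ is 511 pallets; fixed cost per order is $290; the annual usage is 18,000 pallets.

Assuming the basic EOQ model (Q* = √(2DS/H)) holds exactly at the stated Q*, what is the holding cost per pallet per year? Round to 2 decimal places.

EOQ relation: Q² = 2DS/H, so rearrange for the unknown.
H = 2DS / Q² = 2 × 18,000 × 290 / 511² = 39.9815

$39.98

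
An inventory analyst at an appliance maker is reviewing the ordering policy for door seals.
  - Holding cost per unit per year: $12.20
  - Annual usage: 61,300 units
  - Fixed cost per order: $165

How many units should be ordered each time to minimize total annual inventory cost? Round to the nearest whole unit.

Q* = √(2·D·S / H) = √(2·61,300·165 / 12.2) = √1,658,114.8 ≈ 1,287.68

1,288 units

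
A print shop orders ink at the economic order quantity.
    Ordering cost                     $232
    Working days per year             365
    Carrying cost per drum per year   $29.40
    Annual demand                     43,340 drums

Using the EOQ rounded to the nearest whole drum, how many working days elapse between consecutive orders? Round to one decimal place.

Q* = √(2·D·S / H) = √(2·43,340·232 / 29.4) = √684,005.4 ≈ 827.05 → Q = 827 drums
Days between orders = 365 / (D/Q) = 365 / 52.406 ≈ 6.965

7.0 days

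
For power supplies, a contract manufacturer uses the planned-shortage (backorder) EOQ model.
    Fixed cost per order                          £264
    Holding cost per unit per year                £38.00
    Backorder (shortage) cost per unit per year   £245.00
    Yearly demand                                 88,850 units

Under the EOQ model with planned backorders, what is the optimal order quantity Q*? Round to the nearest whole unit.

Q* = √(2DS/H) · √((H + b)/b)
   = √(2 × 88,850 × 264 / 38) · √((38 + 245) / 245)
   = 1,111.102 × 1.0748 ≈ 1,194.16

1,194 units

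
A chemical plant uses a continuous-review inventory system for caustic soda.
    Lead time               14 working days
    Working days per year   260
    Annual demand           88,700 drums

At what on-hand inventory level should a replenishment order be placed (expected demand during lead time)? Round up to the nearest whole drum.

Daily demand d = 88,700 / 260 = 341.154 drums/day
Demand during lead time = 341.154 × 14 = 4,776.15
Reorder point = 4,776.15 → round up

4,777 drums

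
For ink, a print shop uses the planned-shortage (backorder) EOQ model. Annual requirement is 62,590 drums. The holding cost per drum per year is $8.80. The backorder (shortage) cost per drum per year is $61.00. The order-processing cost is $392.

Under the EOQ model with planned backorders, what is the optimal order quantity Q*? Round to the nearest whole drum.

Q* = √(2DS/H) · √((H + b)/b)
   = √(2 × 62,590 × 392 / 8.8) · √((8.8 + 61) / 61)
   = 2,361.398 × 1.0697 ≈ 2,525.99

2,526 drums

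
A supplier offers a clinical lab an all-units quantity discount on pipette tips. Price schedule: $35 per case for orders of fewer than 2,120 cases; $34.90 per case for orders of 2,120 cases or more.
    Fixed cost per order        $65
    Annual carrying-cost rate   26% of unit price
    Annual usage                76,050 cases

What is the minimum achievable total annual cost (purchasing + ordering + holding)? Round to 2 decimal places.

$2,666,095.16

H₁ = 26%×$35 = $9.1000;  H₂ = 26%×$34.90 = $9.0740
EOQ₁ = √(2×76,050×65/9.1000) = 1,042.32  (< 2,120, feasible at tier 1)
EOQ₂ = √(2×76,050×65/9.0740) = 1,043.81  (< 2,120 → use Q = 2,120 at tier-2 price)
TC(tier 1 (EOQ₁), Q≈1,042.3) = $2,671,235.10
TC(tier 2, Q≈2,120.0) = $2,666,095.16
Minimum at tier 2: $2,666,095.16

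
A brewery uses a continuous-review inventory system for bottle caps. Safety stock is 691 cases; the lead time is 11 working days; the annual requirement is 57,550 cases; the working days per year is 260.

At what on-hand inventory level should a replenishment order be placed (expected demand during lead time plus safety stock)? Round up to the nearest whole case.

3,126 cases

Daily demand d = 57,550 / 260 = 221.346 cases/day
Demand during lead time = 221.346 × 11 = 2,434.81
Reorder point = 2,434.81 + 691 = 3,125.81 → round up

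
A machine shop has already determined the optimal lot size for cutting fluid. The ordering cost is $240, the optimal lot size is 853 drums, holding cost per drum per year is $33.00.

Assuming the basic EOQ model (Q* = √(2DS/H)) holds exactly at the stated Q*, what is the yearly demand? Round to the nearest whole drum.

Since Q* = (2DS/H)^½, squaring gives Q*²·H = 2DS.
D = Q²H / (2S) = 853² × 33 / (2 × 240) = 50,023.12

50,023 drums per year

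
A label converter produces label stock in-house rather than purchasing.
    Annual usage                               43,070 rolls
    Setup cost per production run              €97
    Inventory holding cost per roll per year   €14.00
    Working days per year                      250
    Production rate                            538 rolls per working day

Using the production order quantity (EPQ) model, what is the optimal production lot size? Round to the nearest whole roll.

Daily demand d = 43,070/250 = 172.280; p = 538; 1 − d/p = 0.67978
EPQ = √(2DS / (H(1 − d/p)))
    = √(2 × 43,070 × 97 / (14 × 0.67978)) ≈ 937.00

937 rolls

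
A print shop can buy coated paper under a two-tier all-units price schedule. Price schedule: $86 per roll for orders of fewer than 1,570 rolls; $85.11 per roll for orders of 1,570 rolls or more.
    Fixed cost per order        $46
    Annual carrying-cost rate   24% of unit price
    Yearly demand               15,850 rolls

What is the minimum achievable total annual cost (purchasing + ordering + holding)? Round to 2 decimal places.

$1,365,492.62

H₁ = 24%×$86 = $20.6400;  H₂ = 24%×$85.11 = $20.4264
EOQ₁ = √(2×15,850×46/20.6400) = 265.80  (< 1,570, feasible at tier 1)
EOQ₂ = √(2×15,850×46/20.4264) = 267.19  (< 1,570 → use Q = 1,570 at tier-2 price)
TC(tier 1 (EOQ₁), Q≈265.8) = $1,368,586.10
TC(tier 2, Q≈1,570.0) = $1,365,492.62
Minimum at tier 2: $1,365,492.62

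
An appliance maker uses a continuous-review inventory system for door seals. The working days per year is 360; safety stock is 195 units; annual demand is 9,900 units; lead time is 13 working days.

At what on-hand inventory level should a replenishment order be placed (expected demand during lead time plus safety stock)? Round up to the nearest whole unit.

553 units

Daily demand d = 9,900 / 360 = 27.500 units/day
Demand during lead time = 27.500 × 13 = 357.50
Reorder point = 357.50 + 195 = 552.50 → round up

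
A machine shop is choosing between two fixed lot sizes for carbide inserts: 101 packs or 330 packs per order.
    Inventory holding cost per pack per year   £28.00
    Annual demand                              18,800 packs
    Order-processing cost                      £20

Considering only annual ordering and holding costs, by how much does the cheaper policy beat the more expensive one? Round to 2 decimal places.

£622.62

For each Q, cost = (D/Q)·S + (Q/2)·H.
TC(101) = (18,800/101)×20 + (101/2)×28 = £5,136.77
TC(330) = (18,800/330)×20 + (330/2)×28 = £5,759.39
Cheaper: Q = 101.  Difference = £622.62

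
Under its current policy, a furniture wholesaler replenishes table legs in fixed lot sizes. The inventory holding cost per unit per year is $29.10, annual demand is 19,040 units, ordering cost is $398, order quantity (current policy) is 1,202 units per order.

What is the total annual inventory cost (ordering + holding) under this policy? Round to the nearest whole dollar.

$23,794

Ordering: D/Q × S = 19,040/1,202 × $398 = $6,304.43
Holding:  Q/2 × H = 1,202/2 × $29.1 = $17,489.10
Total = $6,304.43 + $17,489.10 = $23,793.53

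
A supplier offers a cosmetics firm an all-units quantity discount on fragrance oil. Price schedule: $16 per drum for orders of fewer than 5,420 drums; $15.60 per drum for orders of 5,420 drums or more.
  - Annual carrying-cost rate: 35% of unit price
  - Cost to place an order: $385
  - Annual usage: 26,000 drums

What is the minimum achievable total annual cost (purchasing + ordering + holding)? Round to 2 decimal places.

$422,243.46

H₁ = 35%×$16 = $5.6000;  H₂ = 35%×$15.60 = $5.4600
EOQ₁ = √(2×26,000×385/5.6000) = 1,890.77  (< 5,420, feasible at tier 1)
EOQ₂ = √(2×26,000×385/5.4600) = 1,914.85  (< 5,420 → use Q = 5,420 at tier-2 price)
TC(tier 1 (EOQ₁), Q≈1,890.8) = $426,588.30
TC(tier 2, Q≈5,420.0) = $422,243.46
Minimum at tier 2: $422,243.46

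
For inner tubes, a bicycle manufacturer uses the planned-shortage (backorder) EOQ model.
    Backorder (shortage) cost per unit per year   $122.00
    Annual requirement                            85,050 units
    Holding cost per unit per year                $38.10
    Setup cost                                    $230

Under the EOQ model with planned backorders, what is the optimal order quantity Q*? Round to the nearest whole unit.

1,161 units

Q* = √(2DS/H) · √((H + b)/b)
   = √(2 × 85,050 × 230 / 38.1) · √((38.1 + 122) / 122)
   = 1,013.336 × 1.1456 ≈ 1,160.83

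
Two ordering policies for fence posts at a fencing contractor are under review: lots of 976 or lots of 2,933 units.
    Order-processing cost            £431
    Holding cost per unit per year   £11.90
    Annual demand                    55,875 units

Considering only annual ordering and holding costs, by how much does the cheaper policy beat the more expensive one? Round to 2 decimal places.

£4,819.41

TC(Q) = (D/Q)S + (Q/2)H
TC(976) = (55,875/976)×431 + (976/2)×11.9 = £30,481.51
TC(2,933) = (55,875/2,933)×431 + (2,933/2)×11.9 = £25,662.10
Cheaper: Q = 2,933.  Difference = £4,819.41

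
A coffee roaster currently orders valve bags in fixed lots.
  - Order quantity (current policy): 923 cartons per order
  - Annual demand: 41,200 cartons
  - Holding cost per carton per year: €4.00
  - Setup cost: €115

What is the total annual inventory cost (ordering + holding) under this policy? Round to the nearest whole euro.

Ordering: D/Q × S = 41,200/923 × €115 = €5,133.26
Holding:  Q/2 × H = 923/2 × €4 = €1,846.00
Total = €5,133.26 + €1,846.00 = €6,979.26

€6,979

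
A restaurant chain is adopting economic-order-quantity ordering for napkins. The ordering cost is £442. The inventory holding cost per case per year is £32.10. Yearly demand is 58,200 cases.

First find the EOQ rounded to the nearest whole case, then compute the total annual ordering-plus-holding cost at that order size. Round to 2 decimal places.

Q* = √(2·D·S / H) = √(2·58,200·442 / 32.1) = √1,602,766.4 ≈ 1,266.00 → Q = 1,266 cases
Ordering: D/Q × S = 58,200/1,266 × £442 = £20,319.43
Holding:  Q/2 × H = 1,266/2 × £32.1 = £20,319.30
Total = £20,319.43 + £20,319.30 = £40,638.73

£40,638.73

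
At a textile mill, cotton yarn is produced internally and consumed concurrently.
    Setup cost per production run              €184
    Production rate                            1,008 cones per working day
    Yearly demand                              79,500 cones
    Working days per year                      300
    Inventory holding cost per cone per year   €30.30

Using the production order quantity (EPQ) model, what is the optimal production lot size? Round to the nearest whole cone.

d = 79,500/300 = 265.0000 cones/day;  effective holding cost H(1 − d/p) = 30.3·(1 − 265.0000/1008) = 22.33423
Q* = √(2DS / H_eff) = √(2·79,500·184 / 22.33423) ≈ 1,144.52

1,145 cones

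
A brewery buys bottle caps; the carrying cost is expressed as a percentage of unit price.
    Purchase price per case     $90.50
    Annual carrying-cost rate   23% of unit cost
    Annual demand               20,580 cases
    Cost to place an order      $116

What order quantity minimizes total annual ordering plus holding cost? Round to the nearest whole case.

H = i·C = 0.23 × $90.5 = $20.8150 per case-year
EOQ = √(2DS/H) = √(2 × 20,580 × 116 / 20.815)
    = √(229,380.74) ≈ 478.94

479 cases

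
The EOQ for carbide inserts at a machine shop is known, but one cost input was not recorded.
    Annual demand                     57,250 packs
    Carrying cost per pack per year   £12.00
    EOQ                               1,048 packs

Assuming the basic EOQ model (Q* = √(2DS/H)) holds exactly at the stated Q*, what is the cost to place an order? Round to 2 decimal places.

EOQ relation: Q² = 2DS/H, so rearrange for the unknown.
S = Q²H / (2D) = 1,048² × 12 / (2 × 57,250) = 115.1061

£115.11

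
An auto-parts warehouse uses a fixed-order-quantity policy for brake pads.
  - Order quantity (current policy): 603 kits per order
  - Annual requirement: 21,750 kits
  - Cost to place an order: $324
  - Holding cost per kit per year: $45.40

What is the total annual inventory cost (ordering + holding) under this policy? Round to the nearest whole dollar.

$25,375

Orders/yr = 21,750/603 = 36.070; ordering cost = 36.070 × $324 = $11,686.57
Average inventory = 603/2 = 301.5; holding cost = 301.5 × $45.4 = $13,688.10
Total = $11,686.57 + $13,688.10 = $25,374.67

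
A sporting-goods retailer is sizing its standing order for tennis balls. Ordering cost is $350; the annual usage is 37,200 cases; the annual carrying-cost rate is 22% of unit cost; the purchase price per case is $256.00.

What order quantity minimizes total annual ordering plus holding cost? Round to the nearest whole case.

H = i·C = 0.22 × $256 = $56.3200 per case-year
2DS/H = 2·37,200·350/56.32 = 462,357.95
EOQ = √462,357.95 ≈ 679.97

680 cases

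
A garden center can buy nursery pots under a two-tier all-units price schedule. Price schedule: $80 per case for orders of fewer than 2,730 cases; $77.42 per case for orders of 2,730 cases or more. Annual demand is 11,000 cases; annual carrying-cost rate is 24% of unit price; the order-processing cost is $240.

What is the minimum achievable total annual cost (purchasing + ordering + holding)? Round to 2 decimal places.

H₁ = 24%×$80 = $19.2000;  H₂ = 24%×$77.42 = $18.5808
EOQ₁ = √(2×11,000×240/19.2000) = 524.40  (< 2,730, feasible at tier 1)
EOQ₂ = √(2×11,000×240/18.5808) = 533.07  (< 2,730 → use Q = 2,730 at tier-2 price)
TC(tier 1 (EOQ₁), Q≈524.4) = $890,068.56
TC(tier 2, Q≈2,730.0) = $877,949.82
Minimum at tier 2: $877,949.82

$877,949.82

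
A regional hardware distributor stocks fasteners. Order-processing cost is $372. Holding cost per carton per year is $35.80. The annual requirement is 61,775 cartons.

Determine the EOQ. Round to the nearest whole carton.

EOQ = √(2DS/H) = √(2 × 61,775 × 372 / 35.8)
    = √(1,283,815.64) ≈ 1,133.06

1,133 cartons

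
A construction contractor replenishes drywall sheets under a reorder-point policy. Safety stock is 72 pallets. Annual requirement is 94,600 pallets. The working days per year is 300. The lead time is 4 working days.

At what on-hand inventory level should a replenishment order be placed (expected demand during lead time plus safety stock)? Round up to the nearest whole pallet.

Daily demand d = 94,600 / 300 = 315.333 pallets/day
Demand during lead time = 315.333 × 4 = 1,261.33
Reorder point = 1,261.33 + 72 = 1,333.33 → round up

1,334 pallets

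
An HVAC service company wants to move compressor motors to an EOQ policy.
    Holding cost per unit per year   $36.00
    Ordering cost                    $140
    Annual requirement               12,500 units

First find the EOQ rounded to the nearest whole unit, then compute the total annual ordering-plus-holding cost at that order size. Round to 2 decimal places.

Optimal lot size Q* = (2 × 12,500 × $140 / $36)^½ ≈ 311.80 → Q = 312 units
Ordering: D/Q × S = 12,500/312 × $140 = $5,608.97
Holding:  Q/2 × H = 312/2 × $36 = $5,616.00
Total = $5,608.97 + $5,616.00 = $11,224.97

$11,224.97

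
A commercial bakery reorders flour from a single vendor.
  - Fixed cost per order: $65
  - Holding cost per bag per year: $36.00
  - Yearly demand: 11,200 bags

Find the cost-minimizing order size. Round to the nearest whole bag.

2DS/H = 2·11,200·65/36 = 40,444.44
EOQ = √40,444.44 ≈ 201.11

201 bags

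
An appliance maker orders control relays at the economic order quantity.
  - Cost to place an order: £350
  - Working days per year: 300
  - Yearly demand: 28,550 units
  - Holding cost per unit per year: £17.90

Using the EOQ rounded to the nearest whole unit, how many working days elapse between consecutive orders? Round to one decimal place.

11.1 days

Q* = √(2·D·S / H) = √(2·28,550·350 / 17.9) = √1,116,480.4 ≈ 1,056.64 → Q = 1,057 units
T = Q/D × 300 days = 1,057/28,550 × 300 = 11.107 days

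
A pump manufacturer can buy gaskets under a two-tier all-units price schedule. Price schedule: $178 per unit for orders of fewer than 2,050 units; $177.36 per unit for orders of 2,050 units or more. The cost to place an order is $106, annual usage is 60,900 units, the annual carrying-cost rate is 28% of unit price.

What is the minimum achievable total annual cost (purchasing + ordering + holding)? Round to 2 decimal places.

H₁ = 28%×$178 = $49.8400;  H₂ = 28%×$177.36 = $49.6608
EOQ₁ = √(2×60,900×106/49.8400) = 508.96  (< 2,050, feasible at tier 1)
EOQ₂ = √(2×60,900×106/49.6608) = 509.88  (< 2,050 → use Q = 2,050 at tier-2 price)
TC(tier 1 (EOQ₁), Q≈509.0) = $10,865,566.79
TC(tier 2, Q≈2,050.0) = $10,855,275.30
Minimum at tier 2: $10,855,275.30

$10,855,275.30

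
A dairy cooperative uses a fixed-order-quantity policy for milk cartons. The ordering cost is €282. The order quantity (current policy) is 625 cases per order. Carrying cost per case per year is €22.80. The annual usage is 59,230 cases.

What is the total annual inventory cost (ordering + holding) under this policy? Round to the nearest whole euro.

€33,850

Annual ordering cost = (D/Q)·S = (59,230/625) × 282 = €26,724.58
Annual holding cost  = (Q/2)·H = (625/2) × 22.8 = €7,125.00
Total = €26,724.58 + €7,125.00 = €33,849.58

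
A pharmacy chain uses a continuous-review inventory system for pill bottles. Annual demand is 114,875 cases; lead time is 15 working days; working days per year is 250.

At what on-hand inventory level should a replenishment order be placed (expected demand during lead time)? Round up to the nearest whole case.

6,893 cases

Daily demand d = 114,875 / 250 = 459.500 cases/day
Demand during lead time = 459.500 × 15 = 6,892.50
Reorder point = 6,892.50 → round up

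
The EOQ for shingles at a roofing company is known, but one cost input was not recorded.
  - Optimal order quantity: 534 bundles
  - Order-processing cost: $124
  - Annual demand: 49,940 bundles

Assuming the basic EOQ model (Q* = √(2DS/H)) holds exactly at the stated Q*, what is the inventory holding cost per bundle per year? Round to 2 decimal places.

$43.43

Since Q* = (2DS/H)^½, squaring gives Q*²·H = 2DS.
H = 2DS / Q² = 2 × 49,940 × 124 / 534² = 43.4328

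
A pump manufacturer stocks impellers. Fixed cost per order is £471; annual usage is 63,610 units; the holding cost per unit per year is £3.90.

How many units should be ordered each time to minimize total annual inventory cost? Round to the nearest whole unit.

3,920 units

Optimal lot size Q* = (2 × 63,610 × £471 / £3.9)^½ ≈ 3,919.73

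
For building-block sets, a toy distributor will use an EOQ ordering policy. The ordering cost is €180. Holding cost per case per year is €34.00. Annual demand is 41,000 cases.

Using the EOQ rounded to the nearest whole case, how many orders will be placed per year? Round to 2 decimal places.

2DS/H = 2·41,000·180/34 = 434,117.65
EOQ = √434,117.65 ≈ 658.88 → Q = 659
N = D/Q = 41,000/659 ≈ 62.215 orders/yr

62.22 orders per year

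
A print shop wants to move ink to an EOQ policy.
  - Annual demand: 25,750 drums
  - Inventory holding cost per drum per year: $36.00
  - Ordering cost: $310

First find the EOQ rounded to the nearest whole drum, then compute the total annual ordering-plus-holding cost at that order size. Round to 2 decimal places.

$23,973.74

2DS/H = 2·25,750·310/36 = 443,472.22
EOQ = √443,472.22 ≈ 665.94 → Q = 666 drums
Annual ordering cost = (D/Q)·S = (25,750/666) × 310 = $11,985.74
Annual holding cost  = (Q/2)·H = (666/2) × 36 = $11,988.00
Total = $11,985.74 + $11,988.00 = $23,973.74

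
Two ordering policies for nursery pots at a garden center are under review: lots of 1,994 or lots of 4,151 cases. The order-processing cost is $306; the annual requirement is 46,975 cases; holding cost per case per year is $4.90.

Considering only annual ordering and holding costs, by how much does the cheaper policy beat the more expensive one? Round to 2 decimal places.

$1,538.71

TC(Q) = (D/Q)S + (Q/2)H
TC(1,994) = (46,975/1,994)×306 + (1,994/2)×4.9 = $12,094.10
TC(4,151) = (46,975/4,151)×306 + (4,151/2)×4.9 = $13,632.81
|ΔTC| = |$12,094.10 − $13,632.81| = $1,538.71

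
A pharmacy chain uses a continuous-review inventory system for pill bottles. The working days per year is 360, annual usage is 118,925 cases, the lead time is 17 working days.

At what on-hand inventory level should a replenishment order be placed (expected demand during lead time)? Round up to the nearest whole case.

5,616 cases

Daily demand d = 118,925 / 360 = 330.347 cases/day
Demand during lead time = 330.347 × 17 = 5,615.90
Reorder point = 5,615.90 → round up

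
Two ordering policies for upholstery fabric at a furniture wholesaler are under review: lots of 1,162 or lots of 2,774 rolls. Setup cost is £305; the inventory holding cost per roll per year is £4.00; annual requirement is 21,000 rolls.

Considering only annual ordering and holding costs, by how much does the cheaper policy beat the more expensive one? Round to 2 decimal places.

TC(Q) = (D/Q)S + (Q/2)H
TC(1,162) = (21,000/1,162)×305 + (1,162/2)×4 = £7,836.05
TC(2,774) = (21,000/2,774)×305 + (2,774/2)×4 = £7,856.94
|ΔTC| = |£7,836.05 − £7,856.94| = £20.89

£20.89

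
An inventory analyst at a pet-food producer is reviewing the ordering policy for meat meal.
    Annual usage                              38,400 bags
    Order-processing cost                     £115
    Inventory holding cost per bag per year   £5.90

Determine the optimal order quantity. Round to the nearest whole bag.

2DS/H = 2·38,400·115/5.9 = 1,496,949.15
EOQ = √1,496,949.15 ≈ 1,223.50

1,223 bags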